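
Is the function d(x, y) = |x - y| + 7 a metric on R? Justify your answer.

No. d fails identity of indiscernibles (specifically d(x,x) = 0): d(1, 1) = |1 - 1| + 7 = 0 + 7 = 7 ≠ 0.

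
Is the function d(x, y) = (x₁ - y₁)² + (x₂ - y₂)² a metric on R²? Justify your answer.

No. The squared Euclidean distance fails the triangle inequality. Counterexample: x = (0, 0), y = (4, 1), z = (8, 2). d(x,z) = 8² + 2² = 68, but d(x,y) + d(y,z) = (4² + 1²) + (4² + 1²) = 17 + 17 = 34. Since 68 > 34, the triangle inequality is violated. (Note: √d, the ordinary Euclidean distance, IS a metric.)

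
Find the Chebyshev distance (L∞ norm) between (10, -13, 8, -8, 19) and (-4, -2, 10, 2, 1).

max(|x_i - y_i|) = max(|10 - (-4)|, |-13 - (-2)|, |8 - 10|, |-8 - 2|, |19 - 1|) = max(14, 11, 2, 10, 18) = 18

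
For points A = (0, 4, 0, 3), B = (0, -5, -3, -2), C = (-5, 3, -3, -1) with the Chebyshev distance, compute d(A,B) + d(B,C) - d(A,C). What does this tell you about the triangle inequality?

d(A,B) = max(0, 9, 3, 5) = 9, d(B,C) = max(5, 8, 0, 1) = 8, d(A,C) = max(5, 1, 3, 4) = 5.
d(A,B) + d(B,C) - d(A,C) = 9 + 8 - 5 = 17 - 5 = 12. This is ≥ 0, so the triangle inequality holds for these points.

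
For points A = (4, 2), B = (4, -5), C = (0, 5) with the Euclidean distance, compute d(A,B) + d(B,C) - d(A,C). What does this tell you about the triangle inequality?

d(A,B) = √(0² + 7²) = √49 = 7, d(B,C) = √(4² + 10²) = √116 ≈ 10.7703, d(A,C) = √(4² + 3²) = √25 = 5.
d(A,B) + d(B,C) - d(A,C) = 7 + 10.7703 - 5 = 17.7703 - 5 = 12.7703 (to 4 decimal places). This is ≥ 0, so the triangle inequality holds for these points.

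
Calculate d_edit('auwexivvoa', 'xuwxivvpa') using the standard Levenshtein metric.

Let D[i][j] be the edit distance between the first i characters of 'auwexivvoa' and the first j characters of 'xuwxivvpa', with D[i][0] = i, D[0][j] = j, and D[i][j] = D[i-1][j-1] if the characters match, else 1 + min(D[i-1][j], D[i][j-1], D[i-1][j-1]). Filling the table (rows: prefixes of 'auwexivvoa', columns: prefixes of 'xuwxivvpa'):
     ε  x  u  w  x  i  v  v  p  a
  ε  0  1  2  3  4  5  6  7  8  9
  a  1  1  2  3  4  5  6  7  8  8
  u  2  2  1  2  3  4  5  6  7  8
  w  3  3  2  1  2  3  4  5  6  7
  e  4  4  3  2  2  3  4  5  6  7
  x  5  4  4  3  2  3  4  5  6  7
  i  6  5  5  4  3  2  3  4  5  6
  v  7  6  6  5  4  3  2  3  4  5
  v  8  7  7  6  5  4  3  2  3  4
  o  9  8  8  7  6  5  4  3  3  4
  a 10  9  9  8  7  6  5  4  4  3
The bottom-right entry gives D[10][9] = 3, so no sequence of fewer than 3 edits works. Backtracking through the table gives one optimal edit sequence (3 edits):
  auwexivvoa → xuwexivvoa (sub a→x @1)
  xuwexivvoa → xuwxivvoa (del e @4)
  xuwxivvoa → xuwxivvpa (sub o→p @8)
Edit distance = 3.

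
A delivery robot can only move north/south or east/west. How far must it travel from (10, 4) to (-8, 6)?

Σ|x_i - y_i| = |10 - (-8)| + |4 - 6| = 18 + 2 = 20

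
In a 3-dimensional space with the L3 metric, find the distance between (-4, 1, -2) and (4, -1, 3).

(Σ|x_i - y_i|^3)^(1/3) = (|-4 - 4|^3 + |1 - (-1)|^3 + |-2 - 3|^3)^(1/3)
= (8^3 + 2^3 + 5^3)^(1/3) = (512 + 8 + 125)^(1/3) = (645)^(1/3) ≈ 8.6401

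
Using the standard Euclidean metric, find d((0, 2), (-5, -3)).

√(Σ(x_i - y_i)²) = √((0 - (-5))² + (2 - (-3))²)
= √(5² + 5²) = √(25 + 25) = √50 ≈ 7.0711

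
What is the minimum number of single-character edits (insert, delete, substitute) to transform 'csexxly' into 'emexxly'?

Let D[i][j] be the edit distance between the first i characters of 'csexxly' and the first j characters of 'emexxly', with D[i][0] = i, D[0][j] = j, and D[i][j] = D[i-1][j-1] if the characters match, else 1 + min(D[i-1][j], D[i][j-1], D[i-1][j-1]). Filling the table (rows: prefixes of 'csexxly', columns: prefixes of 'emexxly'):
     ε  e  m  e  x  x  l  y
  ε  0  1  2  3  4  5  6  7
  c  1  1  2  3  4  5  6  7
  s  2  2  2  3  4  5  6  7
  e  3  2  3  2  3  4  5  6
  x  4  3  3  3  2  3  4  5
  x  5  4  4  4  3  2  3  4
  l  6  5  5  5  4  3  2  3
  y  7  6  6  6  5  4  3  2
The bottom-right entry gives D[7][7] = 2, so no sequence of fewer than 2 edits works. Backtracking through the table gives one optimal edit sequence (2 edits):
  csexxly → esexxly (sub c→e @1)
  esexxly → emexxly (sub s→m @2)
Edit distance = 2.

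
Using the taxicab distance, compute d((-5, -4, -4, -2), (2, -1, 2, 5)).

Σ|x_i - y_i| = |-5 - 2| + |-4 - (-1)| + |-4 - 2| + |-2 - 5| = 7 + 3 + 6 + 7 = 23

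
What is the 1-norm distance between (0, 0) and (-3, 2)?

Σ|x_i - y_i| = |0 - (-3)| + |0 - 2| = 3 + 2 = 5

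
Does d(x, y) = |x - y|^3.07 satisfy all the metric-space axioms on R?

No. d(x,y) = |x-y|^3.07 fails the triangle inequality since p = 3.07 > 1. Counterexample: x = -3, y = 7, z = 13. d(x,z) = |-3 - 13|^3.07 = 16^3.07 ≈ 4973.3422, but d(x,y) + d(y,z) = 10^3.07 + 6^3.07 ≈ 1174.8976 + 244.8637 = 1419.7613. Since 4973.3422 > 1419.7613, the triangle inequality is violated.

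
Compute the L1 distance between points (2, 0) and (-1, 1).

Σ|x_i - y_i| = |2 - (-1)| + |0 - 1| = 3 + 1 = 4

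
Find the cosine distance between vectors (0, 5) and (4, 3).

With u = (0, 5), v = (4, 3):
u·v = 0·4 + 5·3 = 0 + 15 = 15.
|u| = √(0² + 5²) = √25, |v| = √(4² + 3²) = √25, so |u||v| = √(25·25) = √625 = 25.
cos θ = (u·v)/(|u||v|) = 15/25 = 0.6
Cosine distance = 1 - cos θ = 1 - 0.6 = 0.4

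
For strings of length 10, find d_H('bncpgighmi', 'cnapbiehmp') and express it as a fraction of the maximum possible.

Differing positions: 1, 3, 5, 7, 10. Hamming distance = 5. The maximum possible Hamming distance for length-10 strings is 10, so d_H/10 = 5/10 = 0.5.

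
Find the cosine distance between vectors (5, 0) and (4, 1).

With u = (5, 0), v = (4, 1):
u·v = 5·4 + 0·1 = 20 + 0 = 20.
|u| = √(5² + 0²) = √25, |v| = √(4² + 1²) = √17, so |u||v| = √(25·17) = √425.
cos θ = (u·v)/(|u||v|) = 20/√425 ≈ 0.9701
Cosine distance = 1 - cos θ ≈ 1 - 0.9701 = 0.0299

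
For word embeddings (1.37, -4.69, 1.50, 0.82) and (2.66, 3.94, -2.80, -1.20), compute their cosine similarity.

With u = (1.37, -4.69, 1.50, 0.82), v = (2.66, 3.94, -2.80, -1.20):
u·v = 1.37·2.66 + (-4.69)·3.94 + 1.5·(-2.8) + 0.82·(-1.2) = 3.6442 + (-18.4786) + (-4.2) + (-0.984) = -20.0184.
|u| = √(1.37² + (-4.69)² + 1.5² + 0.82²) = √(1.8769 + 21.9961 + 2.25 + 0.6724) = √26.7954, |v| = √(2.66² + 3.94² + (-2.8)² + (-1.2)²) = √(7.0756 + 15.5236 + 7.84 + 1.44) = √31.8792.
cos θ = (u·v)/(|u||v|) = -20.0184/(√26.7954·√31.8792) ≈ -0.6849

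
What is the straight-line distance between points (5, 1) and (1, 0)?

√(Σ(x_i - y_i)²) = √((5 - 1)² + (1 - 0)²)
= √(4² + 1²) = √(16 + 1) = √17 ≈ 4.1231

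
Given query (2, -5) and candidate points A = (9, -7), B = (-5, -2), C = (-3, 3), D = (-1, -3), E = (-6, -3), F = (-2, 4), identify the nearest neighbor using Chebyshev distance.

Distances: d(A) = 7, d(B) = 7, d(C) = 8, d(D) = 3, d(E) = 8, d(F) = 9. Nearest: D = (-1, -3) with distance 3.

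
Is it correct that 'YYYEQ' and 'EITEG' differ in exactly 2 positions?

Differing positions: 1, 2, 3, 5. Hamming distance = 4, so the claim that d_H = 2 is false.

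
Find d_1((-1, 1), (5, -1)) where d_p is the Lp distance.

Σ|x_i - y_i| = |-1 - 5| + |1 - (-1)| = 6 + 2 = 8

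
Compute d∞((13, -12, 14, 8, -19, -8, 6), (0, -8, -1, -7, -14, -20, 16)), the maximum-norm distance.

max(|x_i - y_i|) = max(|13 - 0|, |-12 - (-8)|, |14 - (-1)|, |8 - (-7)|, |-19 - (-14)|, |-8 - (-20)|, |6 - 16|) = max(13, 4, 15, 15, 5, 12, 10) = 15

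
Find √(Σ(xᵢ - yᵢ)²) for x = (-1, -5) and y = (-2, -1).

√(Σ(x_i - y_i)²) = √((-1 - (-2))² + (-5 - (-1))²)
= √(1² + (-4)²) = √(1 + 16) = √17 ≈ 4.1231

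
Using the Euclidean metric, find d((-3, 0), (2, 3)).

√(Σ(x_i - y_i)²) = √((-3 - 2)² + (0 - 3)²)
= √((-5)² + (-3)²) = √(25 + 9) = √34 ≈ 5.831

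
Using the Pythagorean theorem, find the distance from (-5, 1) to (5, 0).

√(Σ(x_i - y_i)²) = √((-5 - 5)² + (1 - 0)²)
= √((-10)² + 1²) = √(100 + 1) = √101 ≈ 10.0499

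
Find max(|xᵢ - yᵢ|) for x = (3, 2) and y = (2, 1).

max(|x_i - y_i|) = max(|3 - 2|, |2 - 1|) = max(1, 1) = 1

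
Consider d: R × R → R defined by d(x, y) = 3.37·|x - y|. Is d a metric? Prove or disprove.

Yes. Since |x - y| is a metric on R and 3.37 > 0, the positive scalar multiple 3.37·|x - y| is also a metric: scaling by a positive constant preserves non-negativity, identity (d=0 ⟺ |x-y|=0 ⟺ x=y), symmetry, and the triangle inequality.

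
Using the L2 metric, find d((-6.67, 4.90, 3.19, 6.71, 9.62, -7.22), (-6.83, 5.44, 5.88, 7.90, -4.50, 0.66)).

√(Σ(x_i - y_i)²) = √((-6.67 - (-6.83))² + (4.9 - 5.44)² + (3.19 - 5.88)² + (6.71 - 7.9)² + (9.62 - (-4.5))² + (-7.22 - 0.66)²)
= √(0.16² + (-0.54)² + (-2.69)² + (-1.19)² + 14.12² + (-7.88)²) = √(0.0256 + 0.2916 + 7.2361 + 1.4161 + 199.3744 + 62.0944) = √270.4382 ≈ 16.445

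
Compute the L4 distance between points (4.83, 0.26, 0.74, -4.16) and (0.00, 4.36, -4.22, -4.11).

(Σ|x_i - y_i|^4)^(1/4) = (|4.83 - 0|^4 + |0.26 - 4.36|^4 + |0.74 - (-4.22)|^4 + |-4.16 - (-4.11)|^4)^(1/4)
= (4.83^4 + 4.1^4 + 4.96^4 + 0.05^4)^(1/4) ≈ (544.2376 + 282.5761 + 605.2387 + 0)^(1/4) = (1432.0524)^(1/4) ≈ 6.1516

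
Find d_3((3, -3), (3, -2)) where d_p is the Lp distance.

(Σ|x_i - y_i|^3)^(1/3) = (|3 - 3|^3 + |-3 - (-2)|^3)^(1/3)
= (0^3 + 1^3)^(1/3) = (0 + 1)^(1/3) = (1)^(1/3) = 1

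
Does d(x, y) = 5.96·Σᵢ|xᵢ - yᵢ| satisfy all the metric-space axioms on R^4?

Yes. The L1 (Manhattan) norm induces a metric on R^4, and multiplying a metric by a positive constant 5.96 > 0 preserves all four axioms: non-negativity (5.96·||x-y|| ≥ 0), identity (5.96·||x-y|| = 0 ⟺ ||x-y|| = 0 ⟺ x = y), symmetry (||x-y|| = ||y-x||), and the triangle inequality (5.96·||x-z|| ≤ 5.96·||x-y|| + 5.96·||y-z||). So d is a metric.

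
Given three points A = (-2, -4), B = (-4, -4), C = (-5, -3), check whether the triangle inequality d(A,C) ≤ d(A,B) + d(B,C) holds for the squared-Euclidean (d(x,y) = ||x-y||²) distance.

d(A,B) = 2² + 0² = 4, d(B,C) = 1² + 1² = 2, d(A,C) = 3² + 1² = 10.
d(A,C) = 10 > 4 + 2 = 6. Triangle inequality is VIOLATED. (Squared-Euclidean is not a metric — this is a counterexample.)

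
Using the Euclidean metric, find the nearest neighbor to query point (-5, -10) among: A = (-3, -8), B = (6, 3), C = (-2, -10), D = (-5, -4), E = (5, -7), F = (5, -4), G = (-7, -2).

Distances: d(A) ≈ 2.8284, d(B) ≈ 17.0294, d(C) = 3, d(D) = 6, d(E) ≈ 10.4403, d(F) ≈ 11.6619, d(G) ≈ 8.2462. Nearest: A = (-3, -8) with distance 2.8284.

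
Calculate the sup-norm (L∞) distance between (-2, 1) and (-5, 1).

max(|x_i - y_i|) = max(|-2 - (-5)|, |1 - 1|) = max(3, 0) = 3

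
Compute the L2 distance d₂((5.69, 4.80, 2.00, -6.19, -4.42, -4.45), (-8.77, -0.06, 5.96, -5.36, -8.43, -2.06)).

√(Σ(x_i - y_i)²) = √((5.69 - (-8.77))² + (4.8 - (-0.06))² + (2 - 5.96)² + (-6.19 - (-5.36))² + (-4.42 - (-8.43))² + (-4.45 - (-2.06))²)
= √(14.46² + 4.86² + (-3.96)² + (-0.83)² + 4.01² + (-2.39)²) = √(209.0916 + 23.6196 + 15.6816 + 0.6889 + 16.0801 + 5.7121) = √270.8739 ≈ 16.4582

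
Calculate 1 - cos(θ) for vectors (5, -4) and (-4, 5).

With u = (5, -4), v = (-4, 5):
u·v = 5·(-4) + (-4)·5 = (-20) + (-20) = -40.
|u| = √(5² + (-4)²) = √41, |v| = √((-4)² + 5²) = √41, so |u||v| = √(41·41) = √1681 = 41.
cos θ = (u·v)/(|u||v|) = -40/41 ≈ -0.9756
Cosine distance = 1 - cos θ ≈ 1 - (-0.9756) = 1.9756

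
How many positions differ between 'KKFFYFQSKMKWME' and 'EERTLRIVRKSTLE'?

Differing positions: 1, 2, 3, 4, 5, 6, 7, 8, 9, 10, 11, 12, 13. Hamming distance = 13.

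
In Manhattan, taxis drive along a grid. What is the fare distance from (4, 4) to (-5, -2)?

Σ|x_i - y_i| = |4 - (-5)| + |4 - (-2)| = 9 + 6 = 15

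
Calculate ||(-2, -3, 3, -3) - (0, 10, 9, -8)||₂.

√(Σ(x_i - y_i)²) = √((-2 - 0)² + (-3 - 10)² + (3 - 9)² + (-3 - (-8))²)
= √((-2)² + (-13)² + (-6)² + 5²) = √(4 + 169 + 36 + 25) = √234 ≈ 15.2971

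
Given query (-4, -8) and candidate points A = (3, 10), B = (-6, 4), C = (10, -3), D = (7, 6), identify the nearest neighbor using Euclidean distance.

Distances: d(A) ≈ 19.3132, d(B) ≈ 12.1655, d(C) ≈ 14.8661, d(D) ≈ 17.8045. Nearest: B = (-6, 4) with distance 12.1655.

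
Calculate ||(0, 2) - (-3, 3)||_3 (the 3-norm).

(Σ|x_i - y_i|^3)^(1/3) = (|0 - (-3)|^3 + |2 - 3|^3)^(1/3)
= (3^3 + 1^3)^(1/3) = (27 + 1)^(1/3) = (28)^(1/3) ≈ 3.0366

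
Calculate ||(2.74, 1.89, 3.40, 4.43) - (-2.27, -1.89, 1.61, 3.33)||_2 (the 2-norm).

(Σ|x_i - y_i|^2)^(1/2) = (|2.74 - (-2.27)|^2 + |1.89 - (-1.89)|^2 + |3.4 - 1.61|^2 + |4.43 - 3.33|^2)^(1/2)
= (5.01^2 + 3.78^2 + 1.79^2 + 1.1^2)^(1/2) = (25.1001 + 14.2884 + 3.2041 + 1.21)^(1/2) = (43.8026)^(1/2) ≈ 6.6184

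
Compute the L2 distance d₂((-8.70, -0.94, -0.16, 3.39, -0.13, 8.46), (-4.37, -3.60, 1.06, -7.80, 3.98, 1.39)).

√(Σ(x_i - y_i)²) = √((-8.7 - (-4.37))² + (-0.94 - (-3.6))² + (-0.16 - 1.06)² + (3.39 - (-7.8))² + (-0.13 - 3.98)² + (8.46 - 1.39)²)
= √((-4.33)² + 2.66² + (-1.22)² + 11.19² + (-4.11)² + 7.07²) = √(18.7489 + 7.0756 + 1.4884 + 125.2161 + 16.8921 + 49.9849) = √219.406 ≈ 14.8124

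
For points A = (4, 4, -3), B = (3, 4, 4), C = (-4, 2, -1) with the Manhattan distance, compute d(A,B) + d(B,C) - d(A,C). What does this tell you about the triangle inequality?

d(A,B) = 1 + 0 + 7 = 8, d(B,C) = 7 + 2 + 5 = 14, d(A,C) = 8 + 2 + 2 = 12.
d(A,B) + d(B,C) - d(A,C) = 8 + 14 - 12 = 22 - 12 = 10. This is ≥ 0, so the triangle inequality holds for these points.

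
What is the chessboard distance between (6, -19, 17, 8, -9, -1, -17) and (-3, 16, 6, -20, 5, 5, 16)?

max(|x_i - y_i|) = max(|6 - (-3)|, |-19 - 16|, |17 - 6|, |8 - (-20)|, |-9 - 5|, |-1 - 5|, |-17 - 16|) = max(9, 35, 11, 28, 14, 6, 33) = 35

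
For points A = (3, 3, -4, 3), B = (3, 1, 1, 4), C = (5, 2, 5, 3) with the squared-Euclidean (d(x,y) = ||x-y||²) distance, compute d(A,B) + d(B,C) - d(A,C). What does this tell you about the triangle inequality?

d(A,B) = 0² + 2² + 5² + 1² = 30, d(B,C) = 2² + 1² + 4² + 1² = 22, d(A,C) = 2² + 1² + 9² + 0² = 86.
d(A,B) + d(B,C) - d(A,C) = 30 + 22 - 86 = 52 - 86 = -34. This is < 0, so the triangle inequality FAILS for these points (squared-Euclidean is not a metric).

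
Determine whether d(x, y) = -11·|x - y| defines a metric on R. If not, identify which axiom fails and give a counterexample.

No. With c = -11 < 0, d fails non-negativity: d(5, 10) = -11·|5 - 10| = -11·5 = -55 < 0.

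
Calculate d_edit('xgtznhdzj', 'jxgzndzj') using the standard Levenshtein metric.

Let D[i][j] be the edit distance between the first i characters of 'xgtznhdzj' and the first j characters of 'jxgzndzj', with D[i][0] = i, D[0][j] = j, and D[i][j] = D[i-1][j-1] if the characters match, else 1 + min(D[i-1][j], D[i][j-1], D[i-1][j-1]). Filling the table (rows: prefixes of 'xgtznhdzj', columns: prefixes of 'jxgzndzj'):
     ε  j  x  g  z  n  d  z  j
  ε  0  1  2  3  4  5  6  7  8
  x  1  1  1  2  3  4  5  6  7
  g  2  2  2  1  2  3  4  5  6
  t  3  3  3  2  2  3  4  5  6
  z  4  4  4  3  2  3  4  4  5
  n  5  5  5  4  3  2  3  4  5
  h  6  6  6  5  4  3  3  4  5
  d  7  7  7  6  5  4  3  4  5
  z  8  8  8  7  6  5  4  3  4
  j  9  8  9  8  7  6  5  4  3
The bottom-right entry gives D[9][8] = 3, so no sequence of fewer than 3 edits works. Backtracking through the table gives one optimal edit sequence (3 edits):
  xgtznhdzj → jxgtznhdzj (ins j @1)
  jxgtznhdzj → jxgznhdzj (del t @4)
  jxgznhdzj → jxgzndzj (del h @6)
Edit distance = 3.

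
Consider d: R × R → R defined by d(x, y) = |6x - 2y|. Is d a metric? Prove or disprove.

No. d fails symmetry: d(4, 3) = |6·4 - 2·3| = |18| = 18, but d(3, 4) = |6·3 - 2·4| = |10| = 10. Since 18 ≠ 10, d(x,y) ≠ d(y,x) in general.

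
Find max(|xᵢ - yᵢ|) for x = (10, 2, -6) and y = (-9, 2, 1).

max(|x_i - y_i|) = max(|10 - (-9)|, |2 - 2|, |-6 - 1|) = max(19, 0, 7) = 19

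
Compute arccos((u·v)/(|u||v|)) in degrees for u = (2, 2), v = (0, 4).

With u = (2, 2), v = (0, 4):
u·v = 2·0 + 2·4 = 0 + 8 = 8.
|u| = √(2² + 2²) = √8, |v| = √(0² + 4²) = √16, so |u||v| = √(8·16) = √128.
cos θ = (u·v)/(|u||v|) = 8/√128 ≈ 0.707107
θ = arccos(0.707107) ≈ 45°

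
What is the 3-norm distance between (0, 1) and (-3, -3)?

(Σ|x_i - y_i|^3)^(1/3) = (|0 - (-3)|^3 + |1 - (-3)|^3)^(1/3)
= (3^3 + 4^3)^(1/3) = (27 + 64)^(1/3) = (91)^(1/3) ≈ 4.4979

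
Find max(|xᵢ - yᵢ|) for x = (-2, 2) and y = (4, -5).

max(|x_i - y_i|) = max(|-2 - 4|, |2 - (-5)|) = max(6, 7) = 7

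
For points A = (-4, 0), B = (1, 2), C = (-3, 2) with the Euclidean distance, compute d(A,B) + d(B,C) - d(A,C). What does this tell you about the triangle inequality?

d(A,B) = √(5² + 2²) = √29 ≈ 5.3852, d(B,C) = √(4² + 0²) = √16 = 4, d(A,C) = √(1² + 2²) = √5 ≈ 2.2361.
d(A,B) + d(B,C) - d(A,C) = 5.3852 + 4 - 2.2361 = 9.3852 - 2.2361 = 7.1491 (to 4 decimal places). This is ≥ 0, so the triangle inequality holds for these points.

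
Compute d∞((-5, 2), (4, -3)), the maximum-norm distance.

max(|x_i - y_i|) = max(|-5 - 4|, |2 - (-3)|) = max(9, 5) = 9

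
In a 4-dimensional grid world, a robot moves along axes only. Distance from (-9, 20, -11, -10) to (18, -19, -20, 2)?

Σ|x_i - y_i| = |-9 - 18| + |20 - (-19)| + |-11 - (-20)| + |-10 - 2| = 27 + 39 + 9 + 12 = 87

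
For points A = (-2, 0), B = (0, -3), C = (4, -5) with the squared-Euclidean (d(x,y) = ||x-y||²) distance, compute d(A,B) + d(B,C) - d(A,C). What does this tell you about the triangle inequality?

d(A,B) = 2² + 3² = 13, d(B,C) = 4² + 2² = 20, d(A,C) = 6² + 5² = 61.
d(A,B) + d(B,C) - d(A,C) = 13 + 20 - 61 = 33 - 61 = -28. This is < 0, so the triangle inequality FAILS for these points (squared-Euclidean is not a metric).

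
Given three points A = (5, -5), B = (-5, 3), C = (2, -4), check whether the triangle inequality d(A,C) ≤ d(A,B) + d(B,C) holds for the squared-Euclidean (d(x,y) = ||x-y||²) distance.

d(A,B) = 10² + 8² = 164, d(B,C) = 7² + 7² = 98, d(A,C) = 3² + 1² = 10.
d(A,C) = 10 ≤ 164 + 98 = 262. Triangle inequality is satisfied.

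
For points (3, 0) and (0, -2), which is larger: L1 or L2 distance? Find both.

L1 = |3 - 0| + |0 - (-2)| = 3 + 2 = 5
L2 = √(3² + 2²) = √13 ≈ 3.6056
L1 ≥ L2 always (equality iff movement is along one axis); L1 > L2 here.
Ratio L1/L2 = 5/√13 ≈ 1.3868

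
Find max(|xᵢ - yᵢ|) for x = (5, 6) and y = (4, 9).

max(|x_i - y_i|) = max(|5 - 4|, |6 - 9|) = max(1, 3) = 3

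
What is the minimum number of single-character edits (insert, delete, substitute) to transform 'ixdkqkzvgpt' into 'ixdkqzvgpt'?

Let D[i][j] be the edit distance between the first i characters of 'ixdkqkzvgpt' and the first j characters of 'ixdkqzvgpt', with D[i][0] = i, D[0][j] = j, and D[i][j] = D[i-1][j-1] if the characters match, else 1 + min(D[i-1][j], D[i][j-1], D[i-1][j-1]). Filling the table (rows: prefixes of 'ixdkqkzvgpt', columns: prefixes of 'ixdkqzvgpt'):
     ε  i  x  d  k  q  z  v  g  p  t
  ε  0  1  2  3  4  5  6  7  8  9 10
  i  1  0  1  2  3  4  5  6  7  8  9
  x  2  1  0  1  2  3  4  5  6  7  8
  d  3  2  1  0  1  2  3  4  5  6  7
  k  4  3  2  1  0  1  2  3  4  5  6
  q  5  4  3  2  1  0  1  2  3  4  5
  k  6  5  4  3  2  1  1  2  3  4  5
  z  7  6  5  4  3  2  1  2  3  4  5
  v  8  7  6  5  4  3  2  1  2  3  4
  g  9  8  7  6  5  4  3  2  1  2  3
  p 10  9  8  7  6  5  4  3  2  1  2
  t 11 10  9  8  7  6  5  4  3  2  1
The bottom-right entry gives D[11][10] = 1, so no sequence of fewer than 1 edit works. Backtracking through the table gives one optimal edit sequence (1 edit):
  ixdkqkzvgpt → ixdkqzvgpt (del k @6)
Edit distance = 1.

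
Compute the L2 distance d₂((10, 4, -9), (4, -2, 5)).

√(Σ(x_i - y_i)²) = √((10 - 4)² + (4 - (-2))² + (-9 - 5)²)
= √(6² + 6² + (-14)²) = √(36 + 36 + 196) = √268 ≈ 16.3707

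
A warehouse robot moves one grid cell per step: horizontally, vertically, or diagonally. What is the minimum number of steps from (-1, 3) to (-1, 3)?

max(|x_i - y_i|) = max(|-1 - (-1)|, |3 - 3|) = max(0, 0) = 0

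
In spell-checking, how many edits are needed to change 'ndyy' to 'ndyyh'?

Let D[i][j] be the edit distance between the first i characters of 'ndyy' and the first j characters of 'ndyyh', with D[i][0] = i, D[0][j] = j, and D[i][j] = D[i-1][j-1] if the characters match, else 1 + min(D[i-1][j], D[i][j-1], D[i-1][j-1]). Filling the table (rows: prefixes of 'ndyy', columns: prefixes of 'ndyyh'):
     ε  n  d  y  y  h
  ε  0  1  2  3  4  5
  n  1  0  1  2  3  4
  d  2  1  0  1  2  3
  y  3  2  1  0  1  2
  y  4  3  2  1  0  1
The bottom-right entry gives D[4][5] = 1, so no sequence of fewer than 1 edit works. Backtracking through the table gives one optimal edit sequence (1 edit):
  ndyy → ndyyh (ins h @5)
Edit distance = 1.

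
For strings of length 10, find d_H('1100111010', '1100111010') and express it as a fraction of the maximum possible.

Differing positions: none. Hamming distance = 0. The maximum possible Hamming distance for length-10 strings is 10, so d_H/10 = 0/10 = 0.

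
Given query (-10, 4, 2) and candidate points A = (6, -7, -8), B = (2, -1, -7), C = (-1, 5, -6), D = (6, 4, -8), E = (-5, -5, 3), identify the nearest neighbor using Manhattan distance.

Distances: d(A) = 37, d(B) = 26, d(C) = 18, d(D) = 26, d(E) = 15. Nearest: E = (-5, -5, 3) with distance 15.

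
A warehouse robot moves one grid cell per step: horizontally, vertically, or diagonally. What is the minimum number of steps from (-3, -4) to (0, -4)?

max(|x_i - y_i|) = max(|-3 - 0|, |-4 - (-4)|) = max(3, 0) = 3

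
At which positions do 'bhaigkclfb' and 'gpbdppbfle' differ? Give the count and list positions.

Differing positions: 1, 2, 3, 4, 5, 6, 7, 8, 9, 10. Hamming distance = 10.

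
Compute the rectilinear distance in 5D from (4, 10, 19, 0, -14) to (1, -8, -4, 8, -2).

Σ|x_i - y_i| = |4 - 1| + |10 - (-8)| + |19 - (-4)| + |0 - 8| + |-14 - (-2)| = 3 + 18 + 23 + 8 + 12 = 64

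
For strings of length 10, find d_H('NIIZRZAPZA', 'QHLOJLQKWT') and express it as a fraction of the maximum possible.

Differing positions: 1, 2, 3, 4, 5, 6, 7, 8, 9, 10. Hamming distance = 10. The maximum possible Hamming distance for length-10 strings is 10, so d_H/10 = 10/10 = 1.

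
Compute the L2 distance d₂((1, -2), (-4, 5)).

√(Σ(x_i - y_i)²) = √((1 - (-4))² + (-2 - 5)²)
= √(5² + (-7)²) = √(25 + 49) = √74 ≈ 8.6023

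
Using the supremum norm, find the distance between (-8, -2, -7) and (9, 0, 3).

max(|x_i - y_i|) = max(|-8 - 9|, |-2 - 0|, |-7 - 3|) = max(17, 2, 10) = 17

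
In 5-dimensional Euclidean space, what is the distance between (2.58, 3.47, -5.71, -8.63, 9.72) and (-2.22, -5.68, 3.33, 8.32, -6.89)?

√(Σ(x_i - y_i)²) = √((2.58 - (-2.22))² + (3.47 - (-5.68))² + (-5.71 - 3.33)² + (-8.63 - 8.32)² + (9.72 - (-6.89))²)
= √(4.8² + 9.15² + (-9.04)² + (-16.95)² + 16.61²) = √(23.04 + 83.7225 + 81.7216 + 287.3025 + 275.8921) = √751.6787 ≈ 27.4168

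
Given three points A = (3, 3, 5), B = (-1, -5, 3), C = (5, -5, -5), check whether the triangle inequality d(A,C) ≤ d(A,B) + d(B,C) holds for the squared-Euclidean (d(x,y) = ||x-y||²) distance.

d(A,B) = 4² + 8² + 2² = 84, d(B,C) = 6² + 0² + 8² = 100, d(A,C) = 2² + 8² + 10² = 168.
d(A,C) = 168 ≤ 84 + 100 = 184. Triangle inequality is satisfied.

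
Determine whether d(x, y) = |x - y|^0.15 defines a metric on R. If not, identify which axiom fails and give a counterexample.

Yes. With 0 < p = 0.15 ≤ 1, d(x,y) = |x-y|^0.15 is a metric on R. Non-negativity and symmetry are immediate; |x-y|^0.15 = 0 ⟺ |x-y| = 0 ⟺ x = y. For the triangle inequality, the function t ↦ t^0.15 is subadditive on [0,∞) when p ≤ 1, so |x-z|^0.15 ≤ (|x-y| + |y-z|)^0.15 ≤ |x-y|^0.15 + |y-z|^0.15.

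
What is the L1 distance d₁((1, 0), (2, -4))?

Σ|x_i - y_i| = |1 - 2| + |0 - (-4)| = 1 + 4 = 5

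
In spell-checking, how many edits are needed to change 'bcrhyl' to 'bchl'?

Let D[i][j] be the edit distance between the first i characters of 'bcrhyl' and the first j characters of 'bchl', with D[i][0] = i, D[0][j] = j, and D[i][j] = D[i-1][j-1] if the characters match, else 1 + min(D[i-1][j], D[i][j-1], D[i-1][j-1]). Filling the table (rows: prefixes of 'bcrhyl', columns: prefixes of 'bchl'):
     ε  b  c  h  l
  ε  0  1  2  3  4
  b  1  0  1  2  3
  c  2  1  0  1  2
  r  3  2  1  1  2
  h  4  3  2  1  2
  y  5  4  3  2  2
  l  6  5  4  3  2
The bottom-right entry gives D[6][4] = 2, so no sequence of fewer than 2 edits works. Backtracking through the table gives one optimal edit sequence (2 edits):
  bcrhyl → bchyl (del r @3)
  bchyl → bchl (del y @4)
Edit distance = 2.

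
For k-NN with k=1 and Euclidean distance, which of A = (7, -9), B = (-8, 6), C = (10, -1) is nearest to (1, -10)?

Distances: d(A) ≈ 6.0828, d(B) ≈ 18.3576, d(C) ≈ 12.7279. Nearest: A = (7, -9) with distance 6.0828.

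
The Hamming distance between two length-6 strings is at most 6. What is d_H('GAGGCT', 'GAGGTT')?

Differing positions: 5. Hamming distance = 1. The maximum possible Hamming distance for length-6 strings is 6, so d_H/6 = 1/6 ≈ 0.1667.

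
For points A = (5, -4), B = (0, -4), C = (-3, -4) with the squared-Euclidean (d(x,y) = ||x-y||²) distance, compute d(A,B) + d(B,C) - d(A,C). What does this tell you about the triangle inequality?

d(A,B) = 5² + 0² = 25, d(B,C) = 3² + 0² = 9, d(A,C) = 8² + 0² = 64.
d(A,B) + d(B,C) - d(A,C) = 25 + 9 - 64 = 34 - 64 = -30. This is < 0, so the triangle inequality FAILS for these points (squared-Euclidean is not a metric).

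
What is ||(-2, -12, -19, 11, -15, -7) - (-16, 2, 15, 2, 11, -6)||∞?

max(|x_i - y_i|) = max(|-2 - (-16)|, |-12 - 2|, |-19 - 15|, |11 - 2|, |-15 - 11|, |-7 - (-6)|) = max(14, 14, 34, 9, 26, 1) = 34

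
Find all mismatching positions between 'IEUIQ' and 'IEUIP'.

Differing positions: 5. Hamming distance = 1.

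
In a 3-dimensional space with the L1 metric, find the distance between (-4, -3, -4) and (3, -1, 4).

Σ|x_i - y_i| = |-4 - 3| + |-3 - (-1)| + |-4 - 4| = 7 + 2 + 8 = 17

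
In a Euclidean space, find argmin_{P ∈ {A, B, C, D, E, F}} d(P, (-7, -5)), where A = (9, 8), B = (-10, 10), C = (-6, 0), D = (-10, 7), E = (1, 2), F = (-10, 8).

Distances: d(A) ≈ 20.6155, d(B) ≈ 15.2971, d(C) ≈ 5.099, d(D) ≈ 12.3693, d(E) ≈ 10.6301, d(F) ≈ 13.3417. Nearest: C = (-6, 0) with distance 5.099.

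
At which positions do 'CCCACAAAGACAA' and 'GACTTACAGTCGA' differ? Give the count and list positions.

Differing positions: 1, 2, 4, 5, 7, 10, 12. Hamming distance = 7.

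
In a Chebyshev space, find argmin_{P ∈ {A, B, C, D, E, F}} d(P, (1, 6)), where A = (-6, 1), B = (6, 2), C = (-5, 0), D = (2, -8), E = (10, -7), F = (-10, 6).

Distances: d(A) = 7, d(B) = 5, d(C) = 6, d(D) = 14, d(E) = 13, d(F) = 11. Nearest: B = (6, 2) with distance 5.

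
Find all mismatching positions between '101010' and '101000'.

Differing positions: 5. Hamming distance = 1.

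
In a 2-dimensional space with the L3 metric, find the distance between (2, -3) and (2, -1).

(Σ|x_i - y_i|^3)^(1/3) = (|2 - 2|^3 + |-3 - (-1)|^3)^(1/3)
= (0^3 + 2^3)^(1/3) = (0 + 8)^(1/3) = (8)^(1/3) = 2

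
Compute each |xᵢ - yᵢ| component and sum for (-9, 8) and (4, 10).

Σ|x_i - y_i| = |-9 - 4| + |8 - 10| = 13 + 2 = 15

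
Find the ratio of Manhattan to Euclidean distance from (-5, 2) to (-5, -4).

L1 = |-5 - (-5)| + |2 - (-4)| = 0 + 6 = 6
L2 = √(0² + 6²) = √36 = 6
L1 ≥ L2 always (equality iff movement is along one axis); L1 = L2 here (movement is along a single axis).
Ratio L1/L2 = 6/6 = 1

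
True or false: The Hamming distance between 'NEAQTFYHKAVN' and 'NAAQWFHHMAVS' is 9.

Differing positions: 2, 5, 7, 9, 12. Hamming distance = 5, so the claim that d_H = 9 is false.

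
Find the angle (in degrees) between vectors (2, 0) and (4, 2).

With u = (2, 0), v = (4, 2):
u·v = 2·4 + 0·2 = 8 + 0 = 8.
|u| = √(2² + 0²) = √4, |v| = √(4² + 2²) = √20, so |u||v| = √(4·20) = √80.
cos θ = (u·v)/(|u||v|) = 8/√80 ≈ 0.894427
θ = arccos(0.894427) ≈ 26.57°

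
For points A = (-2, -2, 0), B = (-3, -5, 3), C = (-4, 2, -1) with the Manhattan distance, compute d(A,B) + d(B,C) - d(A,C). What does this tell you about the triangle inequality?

d(A,B) = 1 + 3 + 3 = 7, d(B,C) = 1 + 7 + 4 = 12, d(A,C) = 2 + 4 + 1 = 7.
d(A,B) + d(B,C) - d(A,C) = 7 + 12 - 7 = 19 - 7 = 12. This is ≥ 0, so the triangle inequality holds for these points.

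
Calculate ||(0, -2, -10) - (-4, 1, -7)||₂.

√(Σ(x_i - y_i)²) = √((0 - (-4))² + (-2 - 1)² + (-10 - (-7))²)
= √(4² + (-3)² + (-3)²) = √(16 + 9 + 9) = √34 ≈ 5.831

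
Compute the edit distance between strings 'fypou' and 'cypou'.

Let D[i][j] be the edit distance between the first i characters of 'fypou' and the first j characters of 'cypou', with D[i][0] = i, D[0][j] = j, and D[i][j] = D[i-1][j-1] if the characters match, else 1 + min(D[i-1][j], D[i][j-1], D[i-1][j-1]). Filling the table (rows: prefixes of 'fypou', columns: prefixes of 'cypou'):
     ε  c  y  p  o  u
  ε  0  1  2  3  4  5
  f  1  1  2  3  4  5
  y  2  2  1  2  3  4
  p  3  3  2  1  2  3
  o  4  4  3  2  1  2
  u  5  5  4  3  2  1
The bottom-right entry gives D[5][5] = 1, so no sequence of fewer than 1 edit works. Backtracking through the table gives one optimal edit sequence (1 edit):
  fypou → cypou (sub f→c @1)
Edit distance = 1.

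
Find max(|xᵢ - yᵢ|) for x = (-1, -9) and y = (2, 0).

max(|x_i - y_i|) = max(|-1 - 2|, |-9 - 0|) = max(3, 9) = 9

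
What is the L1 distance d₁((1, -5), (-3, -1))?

Σ|x_i - y_i| = |1 - (-3)| + |-5 - (-1)| = 4 + 4 = 8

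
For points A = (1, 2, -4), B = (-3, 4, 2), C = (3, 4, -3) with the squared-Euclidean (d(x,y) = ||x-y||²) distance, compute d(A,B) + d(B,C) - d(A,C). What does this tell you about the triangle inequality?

d(A,B) = 4² + 2² + 6² = 56, d(B,C) = 6² + 0² + 5² = 61, d(A,C) = 2² + 2² + 1² = 9.
d(A,B) + d(B,C) - d(A,C) = 56 + 61 - 9 = 117 - 9 = 108. This is ≥ 0, so the triangle inequality holds for these points.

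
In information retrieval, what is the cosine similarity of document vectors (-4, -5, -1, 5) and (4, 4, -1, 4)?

With u = (-4, -5, -1, 5), v = (4, 4, -1, 4):
u·v = (-4)·4 + (-5)·4 + (-1)·(-1) + 5·4 = (-16) + (-20) + 1 + 20 = -15.
|u| = √((-4)² + (-5)² + (-1)² + 5²) = √67, |v| = √(4² + 4² + (-1)² + 4²) = √49, so |u||v| = √(67·49) = √3283.
cos θ = (u·v)/(|u||v|) = -15/√3283 ≈ -0.2618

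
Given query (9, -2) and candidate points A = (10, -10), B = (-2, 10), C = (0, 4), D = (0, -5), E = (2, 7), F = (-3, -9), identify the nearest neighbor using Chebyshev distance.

Distances: d(A) = 8, d(B) = 12, d(C) = 9, d(D) = 9, d(E) = 9, d(F) = 12. Nearest: A = (10, -10) with distance 8.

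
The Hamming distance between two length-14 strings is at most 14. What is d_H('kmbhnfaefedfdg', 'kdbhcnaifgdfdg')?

Differing positions: 2, 5, 6, 8, 10. Hamming distance = 5. The maximum possible Hamming distance for length-14 strings is 14, so d_H/14 = 5/14 ≈ 0.3571.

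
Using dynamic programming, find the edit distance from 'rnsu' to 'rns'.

Let D[i][j] be the edit distance between the first i characters of 'rnsu' and the first j characters of 'rns', with D[i][0] = i, D[0][j] = j, and D[i][j] = D[i-1][j-1] if the characters match, else 1 + min(D[i-1][j], D[i][j-1], D[i-1][j-1]). Filling the table (rows: prefixes of 'rnsu', columns: prefixes of 'rns'):
     ε  r  n  s
  ε  0  1  2  3
  r  1  0  1  2
  n  2  1  0  1
  s  3  2  1  0
  u  4  3  2  1
The bottom-right entry gives D[4][3] = 1, so no sequence of fewer than 1 edit works. Backtracking through the table gives one optimal edit sequence (1 edit):
  rnsu → rns (del u @4)
Edit distance = 1.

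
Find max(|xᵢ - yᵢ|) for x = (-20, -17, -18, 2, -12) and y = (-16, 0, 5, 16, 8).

max(|x_i - y_i|) = max(|-20 - (-16)|, |-17 - 0|, |-18 - 5|, |2 - 16|, |-12 - 8|) = max(4, 17, 23, 14, 20) = 23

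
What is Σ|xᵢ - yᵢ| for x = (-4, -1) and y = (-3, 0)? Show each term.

Σ|x_i - y_i| = |-4 - (-3)| + |-1 - 0| = 1 + 1 = 2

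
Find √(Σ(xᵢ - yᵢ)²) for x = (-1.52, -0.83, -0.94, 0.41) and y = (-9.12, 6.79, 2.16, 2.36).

√(Σ(x_i - y_i)²) = √((-1.52 - (-9.12))² + (-0.83 - 6.79)² + (-0.94 - 2.16)² + (0.41 - 2.36)²)
= √(7.6² + (-7.62)² + (-3.1)² + (-1.95)²) = √(57.76 + 58.0644 + 9.61 + 3.8025) = √129.2369 ≈ 11.3682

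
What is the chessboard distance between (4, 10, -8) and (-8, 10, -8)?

max(|x_i - y_i|) = max(|4 - (-8)|, |10 - 10|, |-8 - (-8)|) = max(12, 0, 0) = 12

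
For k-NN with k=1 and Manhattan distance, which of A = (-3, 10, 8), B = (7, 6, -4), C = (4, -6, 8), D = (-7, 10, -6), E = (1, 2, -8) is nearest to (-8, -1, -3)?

Distances: d(A) = 27, d(B) = 23, d(C) = 28, d(D) = 15, d(E) = 17. Nearest: D = (-7, 10, -6) with distance 15.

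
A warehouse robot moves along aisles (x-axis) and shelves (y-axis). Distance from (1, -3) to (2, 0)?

Σ|x_i - y_i| = |1 - 2| + |-3 - 0| = 1 + 3 = 4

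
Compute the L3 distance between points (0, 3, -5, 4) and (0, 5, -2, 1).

(Σ|x_i - y_i|^3)^(1/3) = (|0 - 0|^3 + |3 - 5|^3 + |-5 - (-2)|^3 + |4 - 1|^3)^(1/3)
= (0^3 + 2^3 + 3^3 + 3^3)^(1/3) = (0 + 8 + 27 + 27)^(1/3) = (62)^(1/3) ≈ 3.9579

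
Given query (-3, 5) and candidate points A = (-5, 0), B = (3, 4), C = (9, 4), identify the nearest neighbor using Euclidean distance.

Distances: d(A) ≈ 5.3852, d(B) ≈ 6.0828, d(C) ≈ 12.0416. Nearest: A = (-5, 0) with distance 5.3852.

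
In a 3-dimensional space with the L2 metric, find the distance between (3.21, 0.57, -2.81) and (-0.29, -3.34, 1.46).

(Σ|x_i - y_i|^2)^(1/2) = (|3.21 - (-0.29)|^2 + |0.57 - (-3.34)|^2 + |-2.81 - 1.46|^2)^(1/2)
= (3.5^2 + 3.91^2 + 4.27^2)^(1/2) = (12.25 + 15.2881 + 18.2329)^(1/2) = (45.771)^(1/2) ≈ 6.7654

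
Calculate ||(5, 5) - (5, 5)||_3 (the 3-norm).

(Σ|x_i - y_i|^3)^(1/3) = (|5 - 5|^3 + |5 - 5|^3)^(1/3)
= (0^3 + 0^3)^(1/3) = (0 + 0)^(1/3) = (0)^(1/3) = 0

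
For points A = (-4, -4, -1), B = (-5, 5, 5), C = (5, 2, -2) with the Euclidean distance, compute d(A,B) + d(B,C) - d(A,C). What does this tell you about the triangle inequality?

d(A,B) = √(1² + 9² + 6²) = √118 ≈ 10.8628, d(B,C) = √(10² + 3² + 7²) = √158 ≈ 12.5698, d(A,C) = √(9² + 6² + 1²) = √118 ≈ 10.8628.
d(A,B) + d(B,C) - d(A,C) = 10.8628 + 12.5698 - 10.8628 = 23.4326 - 10.8628 = 12.5698 (to 4 decimal places). This is ≥ 0, so the triangle inequality holds for these points.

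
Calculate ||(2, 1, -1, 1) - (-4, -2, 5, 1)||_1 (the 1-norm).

Σ|x_i - y_i| = |2 - (-4)| + |1 - (-2)| + |-1 - 5| + |1 - 1| = 6 + 3 + 6 + 0 = 15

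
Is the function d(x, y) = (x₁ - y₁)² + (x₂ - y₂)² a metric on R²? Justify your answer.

No. The squared Euclidean distance fails the triangle inequality. Counterexample: x = (0, 0), y = (5, 3), z = (10, 6). d(x,z) = 10² + 6² = 136, but d(x,y) + d(y,z) = (5² + 3²) + (5² + 3²) = 34 + 34 = 68. Since 136 > 68, the triangle inequality is violated. (Note: √d, the ordinary Euclidean distance, IS a metric.)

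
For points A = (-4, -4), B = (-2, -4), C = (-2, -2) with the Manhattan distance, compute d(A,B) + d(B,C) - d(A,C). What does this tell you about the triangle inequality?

d(A,B) = 2 + 0 = 2, d(B,C) = 0 + 2 = 2, d(A,C) = 2 + 2 = 4.
d(A,B) + d(B,C) - d(A,C) = 2 + 2 - 4 = 4 - 4 = 0. This is ≥ 0, so the triangle inequality holds for these points.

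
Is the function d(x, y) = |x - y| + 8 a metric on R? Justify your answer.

No. d fails identity of indiscernibles (specifically d(x,x) = 0): d(8, 8) = |8 - 8| + 8 = 0 + 8 = 8 ≠ 0.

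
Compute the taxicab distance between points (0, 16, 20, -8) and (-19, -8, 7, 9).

Σ|x_i - y_i| = |0 - (-19)| + |16 - (-8)| + |20 - 7| + |-8 - 9| = 19 + 24 + 13 + 17 = 73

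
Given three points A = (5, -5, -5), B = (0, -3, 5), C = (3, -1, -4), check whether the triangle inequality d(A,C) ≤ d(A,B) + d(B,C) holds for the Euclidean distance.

d(A,B) = √(5² + 2² + 10²) = √129 ≈ 11.3578, d(B,C) = √(3² + 2² + 9²) = √94 ≈ 9.6954, d(A,C) = √(2² + 4² + 1²) = √21 ≈ 4.5826.
d(A,C) ≈ 4.5826 ≤ 11.3578 + 9.6954 = 21.0532. Triangle inequality is satisfied.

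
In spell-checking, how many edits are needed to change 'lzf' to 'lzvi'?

Let D[i][j] be the edit distance between the first i characters of 'lzf' and the first j characters of 'lzvi', with D[i][0] = i, D[0][j] = j, and D[i][j] = D[i-1][j-1] if the characters match, else 1 + min(D[i-1][j], D[i][j-1], D[i-1][j-1]). Filling the table (rows: prefixes of 'lzf', columns: prefixes of 'lzvi'):
     ε  l  z  v  i
  ε  0  1  2  3  4
  l  1  0  1  2  3
  z  2  1  0  1  2
  f  3  2  1  1  2
The bottom-right entry gives D[3][4] = 2, so no sequence of fewer than 2 edits works. Backtracking through the table gives one optimal edit sequence (2 edits):
  lzf → lzvf (ins v @3)
  lzvf → lzvi (sub f→i @4)
Edit distance = 2.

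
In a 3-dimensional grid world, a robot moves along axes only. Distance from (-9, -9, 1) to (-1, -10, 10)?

Σ|x_i - y_i| = |-9 - (-1)| + |-9 - (-10)| + |1 - 10| = 8 + 1 + 9 = 18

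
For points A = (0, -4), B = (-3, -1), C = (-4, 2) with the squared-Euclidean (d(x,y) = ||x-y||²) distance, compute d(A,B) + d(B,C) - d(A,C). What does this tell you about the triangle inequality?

d(A,B) = 3² + 3² = 18, d(B,C) = 1² + 3² = 10, d(A,C) = 4² + 6² = 52.
d(A,B) + d(B,C) - d(A,C) = 18 + 10 - 52 = 28 - 52 = -24. This is < 0, so the triangle inequality FAILS for these points (squared-Euclidean is not a metric).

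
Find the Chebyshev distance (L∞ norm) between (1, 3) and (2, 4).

max(|x_i - y_i|) = max(|1 - 2|, |3 - 4|) = max(1, 1) = 1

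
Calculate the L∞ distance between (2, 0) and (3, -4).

max(|x_i - y_i|) = max(|2 - 3|, |0 - (-4)|) = max(1, 4) = 4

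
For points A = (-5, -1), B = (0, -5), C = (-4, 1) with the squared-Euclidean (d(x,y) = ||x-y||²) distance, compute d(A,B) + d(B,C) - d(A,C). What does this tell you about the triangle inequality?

d(A,B) = 5² + 4² = 41, d(B,C) = 4² + 6² = 52, d(A,C) = 1² + 2² = 5.
d(A,B) + d(B,C) - d(A,C) = 41 + 52 - 5 = 93 - 5 = 88. This is ≥ 0, so the triangle inequality holds for these points.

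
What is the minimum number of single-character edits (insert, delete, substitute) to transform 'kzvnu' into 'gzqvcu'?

Let D[i][j] be the edit distance between the first i characters of 'kzvnu' and the first j characters of 'gzqvcu', with D[i][0] = i, D[0][j] = j, and D[i][j] = D[i-1][j-1] if the characters match, else 1 + min(D[i-1][j], D[i][j-1], D[i-1][j-1]). Filling the table (rows: prefixes of 'kzvnu', columns: prefixes of 'gzqvcu'):
     ε  g  z  q  v  c  u
  ε  0  1  2  3  4  5  6
  k  1  1  2  3  4  5  6
  z  2  2  1  2  3  4  5
  v  3  3  2  2  2  3  4
  n  4  4  3  3  3  3  4
  u  5  5  4  4  4  4  3
The bottom-right entry gives D[5][6] = 3, so no sequence of fewer than 3 edits works. Backtracking through the table gives one optimal edit sequence (3 edits):
  kzvnu → gzvnu (sub k→g @1)
  gzvnu → gzqvnu (ins q @3)
  gzqvnu → gzqvcu (sub n→c @5)
Edit distance = 3.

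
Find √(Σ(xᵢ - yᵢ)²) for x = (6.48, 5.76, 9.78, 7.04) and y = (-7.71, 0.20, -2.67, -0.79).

√(Σ(x_i - y_i)²) = √((6.48 - (-7.71))² + (5.76 - 0.2)² + (9.78 - (-2.67))² + (7.04 - (-0.79))²)
= √(14.19² + 5.56² + 12.45² + 7.83²) = √(201.3561 + 30.9136 + 155.0025 + 61.3089) = √448.5811 ≈ 21.1797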